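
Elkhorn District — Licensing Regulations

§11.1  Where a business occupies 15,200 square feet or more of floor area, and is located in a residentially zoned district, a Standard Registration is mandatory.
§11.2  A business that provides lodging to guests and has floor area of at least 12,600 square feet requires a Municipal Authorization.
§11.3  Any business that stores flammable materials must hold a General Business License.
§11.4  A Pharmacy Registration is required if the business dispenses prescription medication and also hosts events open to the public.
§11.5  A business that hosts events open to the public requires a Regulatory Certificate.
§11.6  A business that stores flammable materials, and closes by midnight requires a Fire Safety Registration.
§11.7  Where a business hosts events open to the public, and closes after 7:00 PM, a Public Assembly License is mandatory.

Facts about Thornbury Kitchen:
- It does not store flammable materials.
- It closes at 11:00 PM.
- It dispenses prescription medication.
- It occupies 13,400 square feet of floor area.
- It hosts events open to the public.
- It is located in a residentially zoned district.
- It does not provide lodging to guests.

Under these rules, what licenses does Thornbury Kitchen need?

§11.1 floor area 13,400 square feet < 15,200 square feet; is located in a residentially zoned district → Standard Registration not required.
§11.2 does not provide lodging to guests; floor area 13,400 square feet ≥ 12,600 square feet → Municipal Authorization not required.
§11.3 does not store flammable materials → General Business License not required.
§11.4 dispenses prescription medication; hosts events open to the public → Pharmacy Registration required.
§11.5 hosts events open to the public → Regulatory Certificate required.
§11.6 does not store flammable materials; closes 11:00 PM, at/before midnight → Fire Safety Registration not required.
§11.7 hosts events open to the public; closes 11:00 PM, after 7:00 PM → Public Assembly License required.

Pharmacy Registration, Public Assembly License, Regulatory Certificate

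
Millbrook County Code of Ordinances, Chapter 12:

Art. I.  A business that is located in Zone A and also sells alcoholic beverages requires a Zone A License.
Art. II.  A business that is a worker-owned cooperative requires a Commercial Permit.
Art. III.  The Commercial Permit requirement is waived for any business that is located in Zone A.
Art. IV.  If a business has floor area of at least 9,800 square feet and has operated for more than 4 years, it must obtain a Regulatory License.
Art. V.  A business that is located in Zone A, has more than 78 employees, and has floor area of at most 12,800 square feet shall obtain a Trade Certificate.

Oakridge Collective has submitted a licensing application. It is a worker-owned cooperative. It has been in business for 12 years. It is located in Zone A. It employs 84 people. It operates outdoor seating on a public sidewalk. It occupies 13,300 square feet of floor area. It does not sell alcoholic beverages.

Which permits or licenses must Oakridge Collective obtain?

Regulatory License

Art. I. is located in Zone A; does not sell alcoholic beverages → Zone A License not required.
Art. II. is a worker-owned cooperative → Commercial Permit required.
Art. III. is located in Zone A → exempt from Commercial Permit.
Art. IV. floor area 13,300 square feet ≥ 9,800 square feet; years in business 12 > 4 → Regulatory License required.
Art. V. is located in Zone A; employees 84 > 78; floor area 13,300 square feet > 12,800 square feet → Trade Certificate not required.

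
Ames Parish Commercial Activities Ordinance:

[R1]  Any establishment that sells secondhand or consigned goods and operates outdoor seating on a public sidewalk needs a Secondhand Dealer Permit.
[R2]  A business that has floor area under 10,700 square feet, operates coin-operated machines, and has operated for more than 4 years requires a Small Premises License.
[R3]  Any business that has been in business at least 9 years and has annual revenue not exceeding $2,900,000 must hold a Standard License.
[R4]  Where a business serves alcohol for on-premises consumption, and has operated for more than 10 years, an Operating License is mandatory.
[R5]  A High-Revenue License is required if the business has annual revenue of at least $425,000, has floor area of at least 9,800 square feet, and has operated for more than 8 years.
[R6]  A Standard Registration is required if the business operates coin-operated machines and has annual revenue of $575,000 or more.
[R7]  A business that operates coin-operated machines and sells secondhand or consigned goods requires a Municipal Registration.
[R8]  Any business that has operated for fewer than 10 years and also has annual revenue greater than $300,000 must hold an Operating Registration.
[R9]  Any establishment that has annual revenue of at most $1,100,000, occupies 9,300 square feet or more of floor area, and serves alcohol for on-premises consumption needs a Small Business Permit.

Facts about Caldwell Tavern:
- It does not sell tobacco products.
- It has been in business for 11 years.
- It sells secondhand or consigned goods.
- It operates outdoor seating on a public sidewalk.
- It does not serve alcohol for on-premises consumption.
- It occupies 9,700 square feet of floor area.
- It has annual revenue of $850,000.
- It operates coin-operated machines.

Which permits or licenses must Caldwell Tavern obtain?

[R1] sells secondhand or consigned goods; operates outdoor seating on a public sidewalk → Secondhand Dealer Permit required.
[R2] floor area 9,700 square feet < 10,700 square feet; operates coin-operated machines; years in business 11 > 4 → Small Premises License required.
[R3] years in business 11 ≥ 9; revenue $850,000 ≤ $2,900,000 → Standard License required.
[R4] does not serve alcohol for on-premises consumption; years in business 11 > 10 → Operating License not required.
[R5] revenue $850,000 ≥ $425,000; floor area 9,700 square feet < 9,800 square feet; years in business 11 > 8 → High-Revenue License not required.
[R6] operates coin-operated machines; revenue $850,000 ≥ $575,000 → Standard Registration required.
[R7] operates coin-operated machines; sells secondhand or consigned goods → Municipal Registration required.
[R8] years in business 11 ≥ 10; revenue $850,000 > $300,000 → Operating Registration not required.
[R9] revenue $850,000 ≤ $1,100,000; floor area 9,700 square feet ≥ 9,300 square feet; does not serve alcohol for on-premises consumption → Small Business Permit not required.

Municipal Registration, Secondhand Dealer Permit, Small Premises License, Standard License, Standard Registration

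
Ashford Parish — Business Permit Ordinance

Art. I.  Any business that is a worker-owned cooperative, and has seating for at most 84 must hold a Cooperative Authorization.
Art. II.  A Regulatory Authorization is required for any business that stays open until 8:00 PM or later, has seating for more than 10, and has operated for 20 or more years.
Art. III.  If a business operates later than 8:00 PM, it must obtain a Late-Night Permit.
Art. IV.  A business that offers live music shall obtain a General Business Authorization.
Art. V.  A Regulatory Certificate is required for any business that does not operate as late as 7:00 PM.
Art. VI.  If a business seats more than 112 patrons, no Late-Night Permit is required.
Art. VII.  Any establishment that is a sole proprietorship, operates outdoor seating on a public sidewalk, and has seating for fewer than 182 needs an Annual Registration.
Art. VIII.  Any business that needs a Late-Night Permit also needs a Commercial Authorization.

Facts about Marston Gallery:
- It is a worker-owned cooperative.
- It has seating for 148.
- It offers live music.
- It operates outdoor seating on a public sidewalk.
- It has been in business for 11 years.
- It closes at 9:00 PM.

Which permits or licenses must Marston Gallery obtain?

Art. I. is a worker-owned cooperative; seating 148 > 84 → Cooperative Authorization not required.
Art. II. closes 9:00 PM, after 8:00 PM; seating 148 > 10; years in business 11 < 20 → Regulatory Authorization not required.
Art. III. closes 9:00 PM, after 8:00 PM → Late-Night Permit required.
Art. IV. offers live music → General Business Authorization required.
Art. V. closes 9:00 PM, after 7:00 PM → Regulatory Certificate not required.
Art. VI. seating 148 > 112 → exempt from Late-Night Permit.
Art. VII. is a worker-owned cooperative (not: is a sole proprietorship); operates outdoor seating on a public sidewalk; seating 148 < 182 → Annual Registration not required.
Art. VIII. Late-Night Permit is not required → no effect.

General Business Authorization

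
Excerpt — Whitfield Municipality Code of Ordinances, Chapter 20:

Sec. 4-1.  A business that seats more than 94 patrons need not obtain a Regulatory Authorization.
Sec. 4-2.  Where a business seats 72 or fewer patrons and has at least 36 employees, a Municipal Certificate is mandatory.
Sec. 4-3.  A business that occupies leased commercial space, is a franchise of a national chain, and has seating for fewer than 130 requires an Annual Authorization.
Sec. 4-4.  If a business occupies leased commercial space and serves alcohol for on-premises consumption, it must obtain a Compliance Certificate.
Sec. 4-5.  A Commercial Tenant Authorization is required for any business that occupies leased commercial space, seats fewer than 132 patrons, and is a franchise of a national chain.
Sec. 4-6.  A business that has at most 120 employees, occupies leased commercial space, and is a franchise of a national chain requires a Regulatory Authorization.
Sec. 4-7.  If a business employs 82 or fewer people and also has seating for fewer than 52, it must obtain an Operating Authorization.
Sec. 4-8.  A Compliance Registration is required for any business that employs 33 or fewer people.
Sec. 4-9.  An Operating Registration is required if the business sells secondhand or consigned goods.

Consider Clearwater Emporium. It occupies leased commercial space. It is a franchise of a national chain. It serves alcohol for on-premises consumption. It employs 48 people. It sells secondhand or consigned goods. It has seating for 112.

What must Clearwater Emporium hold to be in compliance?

Annual Authorization, Commercial Tenant Authorization, Compliance Certificate, Operating Registration

Sec. 4-1. seating 112 > 94 → exempt from Regulatory Authorization.
Sec. 4-2. seating 112 > 72; employees 48 ≥ 36 → Municipal Certificate not required.
Sec. 4-3. occupies leased commercial space; is a franchise of a national chain; seating 112 < 130 → Annual Authorization required.
Sec. 4-4. occupies leased commercial space; serves alcohol for on-premises consumption → Compliance Certificate required.
Sec. 4-5. occupies leased commercial space; seating 112 < 132; is a franchise of a national chain → Commercial Tenant Authorization required.
Sec. 4-6. employees 48 ≤ 120; occupies leased commercial space; is a franchise of a national chain → Regulatory Authorization required.
Sec. 4-7. employees 48 ≤ 82; seating 112 ≥ 52 → Operating Authorization not required.
Sec. 4-8. employees 48 > 33 → Compliance Registration not required.
Sec. 4-9. sells secondhand or consigned goods → Operating Registration required.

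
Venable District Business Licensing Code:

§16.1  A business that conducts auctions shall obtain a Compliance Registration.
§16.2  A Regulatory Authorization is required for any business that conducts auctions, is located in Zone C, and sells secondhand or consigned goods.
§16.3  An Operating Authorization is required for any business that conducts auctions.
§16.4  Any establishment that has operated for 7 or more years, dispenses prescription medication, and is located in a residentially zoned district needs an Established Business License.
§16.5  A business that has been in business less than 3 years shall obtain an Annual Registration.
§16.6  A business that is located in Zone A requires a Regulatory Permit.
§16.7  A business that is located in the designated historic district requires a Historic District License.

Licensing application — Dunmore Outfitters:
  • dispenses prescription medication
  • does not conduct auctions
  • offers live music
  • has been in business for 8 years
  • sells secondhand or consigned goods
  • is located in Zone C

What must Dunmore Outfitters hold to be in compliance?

None

§16.1 does not conduct auctions → Compliance Registration not required.
§16.2 does not conduct auctions; is located in Zone C; sells secondhand or consigned goods → Regulatory Authorization not required.
§16.3 does not conduct auctions → Operating Authorization not required.
§16.4 years in business 8 ≥ 7; dispenses prescription medication; is located in Zone C (not: is located in a residentially zoned district) → Established Business License not required.
§16.5 years in business 8 ≥ 3 → Annual Registration not required.
§16.6 is located in Zone C (not: is located in Zone A) → Regulatory Permit not required.
§16.7 is located in Zone C (not: is located in the designated historic district) → Historic District License not required.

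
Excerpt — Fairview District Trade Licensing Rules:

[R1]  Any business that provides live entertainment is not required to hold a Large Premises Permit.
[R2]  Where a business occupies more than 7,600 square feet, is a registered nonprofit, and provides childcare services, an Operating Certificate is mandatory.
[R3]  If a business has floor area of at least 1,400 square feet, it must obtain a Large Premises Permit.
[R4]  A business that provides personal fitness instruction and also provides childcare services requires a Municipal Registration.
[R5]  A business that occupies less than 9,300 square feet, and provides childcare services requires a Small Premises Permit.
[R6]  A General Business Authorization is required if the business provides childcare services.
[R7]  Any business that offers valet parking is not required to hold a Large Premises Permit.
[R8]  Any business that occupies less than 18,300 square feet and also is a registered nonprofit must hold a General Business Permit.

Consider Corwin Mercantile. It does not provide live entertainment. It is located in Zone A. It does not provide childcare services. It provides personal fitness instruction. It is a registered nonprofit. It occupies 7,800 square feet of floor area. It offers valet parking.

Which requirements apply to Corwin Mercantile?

[R1] does not provide live entertainment → Large Premises Permit exemption does not apply.
[R2] floor area 7,800 square feet > 7,600 square feet; is a registered nonprofit; does not provide childcare services → Operating Certificate not required.
[R3] floor area 7,800 square feet ≥ 1,400 square feet → Large Premises Permit required.
[R4] provides personal fitness instruction; does not provide childcare services → Municipal Registration not required.
[R5] floor area 7,800 square feet < 9,300 square feet; does not provide childcare services → Small Premises Permit not required.
[R6] does not provide childcare services → General Business Authorization not required.
[R7] offers valet parking → exempt from Large Premises Permit.
[R8] floor area 7,800 square feet < 18,300 square feet; is a registered nonprofit → General Business Permit required.

General Business Permit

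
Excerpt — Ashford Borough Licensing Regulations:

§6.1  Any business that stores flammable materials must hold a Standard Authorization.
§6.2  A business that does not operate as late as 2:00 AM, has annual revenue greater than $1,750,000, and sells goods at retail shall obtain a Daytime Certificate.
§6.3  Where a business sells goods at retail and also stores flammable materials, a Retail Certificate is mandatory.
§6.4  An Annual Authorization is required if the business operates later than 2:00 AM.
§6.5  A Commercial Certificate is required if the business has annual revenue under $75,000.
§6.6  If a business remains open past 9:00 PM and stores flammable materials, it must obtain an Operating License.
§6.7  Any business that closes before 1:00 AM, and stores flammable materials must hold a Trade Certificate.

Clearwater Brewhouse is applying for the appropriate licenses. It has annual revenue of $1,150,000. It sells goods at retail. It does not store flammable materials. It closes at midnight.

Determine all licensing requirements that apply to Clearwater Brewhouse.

§6.1 does not store flammable materials → Standard Authorization not required.
§6.2 closes midnight, at/before 2:00 AM; revenue $1,150,000 ≤ $1,750,000; sells goods at retail → Daytime Certificate not required.
§6.3 sells goods at retail; does not store flammable materials → Retail Certificate not required.
§6.4 closes midnight, at/before 2:00 AM → Annual Authorization not required.
§6.5 revenue $1,150,000 ≥ $75,000 → Commercial Certificate not required.
§6.6 closes midnight, after 9:00 PM; does not store flammable materials → Operating License not required.
§6.7 closes midnight, at/before 1:00 AM; does not store flammable materials → Trade Certificate not required.

None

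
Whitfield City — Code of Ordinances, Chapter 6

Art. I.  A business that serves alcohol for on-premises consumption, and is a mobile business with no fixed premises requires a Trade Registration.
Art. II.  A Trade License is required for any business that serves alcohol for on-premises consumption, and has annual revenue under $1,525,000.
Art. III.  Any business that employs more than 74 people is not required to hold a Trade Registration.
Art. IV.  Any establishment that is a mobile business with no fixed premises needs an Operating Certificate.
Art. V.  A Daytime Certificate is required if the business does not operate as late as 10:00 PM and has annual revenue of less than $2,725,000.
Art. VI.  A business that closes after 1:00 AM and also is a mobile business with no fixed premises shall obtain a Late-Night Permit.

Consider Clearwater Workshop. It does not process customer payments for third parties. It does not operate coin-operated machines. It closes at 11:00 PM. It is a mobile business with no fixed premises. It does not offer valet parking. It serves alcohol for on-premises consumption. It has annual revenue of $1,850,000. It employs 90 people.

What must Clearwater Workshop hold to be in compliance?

Art. I. serves alcohol for on-premises consumption; is a mobile business with no fixed premises → Trade Registration required.
Art. II. serves alcohol for on-premises consumption; revenue $1,850,000 ≥ $1,525,000 → Trade License not required.
Art. III. employees 90 > 74 → exempt from Trade Registration.
Art. IV. is a mobile business with no fixed premises → Operating Certificate required.
Art. V. closes 11:00 PM, after 10:00 PM; revenue $1,850,000 < $2,725,000 → Daytime Certificate not required.
Art. VI. closes 11:00 PM, at/before 1:00 AM; is a mobile business with no fixed premises → Late-Night Permit not required.

Operating Certificate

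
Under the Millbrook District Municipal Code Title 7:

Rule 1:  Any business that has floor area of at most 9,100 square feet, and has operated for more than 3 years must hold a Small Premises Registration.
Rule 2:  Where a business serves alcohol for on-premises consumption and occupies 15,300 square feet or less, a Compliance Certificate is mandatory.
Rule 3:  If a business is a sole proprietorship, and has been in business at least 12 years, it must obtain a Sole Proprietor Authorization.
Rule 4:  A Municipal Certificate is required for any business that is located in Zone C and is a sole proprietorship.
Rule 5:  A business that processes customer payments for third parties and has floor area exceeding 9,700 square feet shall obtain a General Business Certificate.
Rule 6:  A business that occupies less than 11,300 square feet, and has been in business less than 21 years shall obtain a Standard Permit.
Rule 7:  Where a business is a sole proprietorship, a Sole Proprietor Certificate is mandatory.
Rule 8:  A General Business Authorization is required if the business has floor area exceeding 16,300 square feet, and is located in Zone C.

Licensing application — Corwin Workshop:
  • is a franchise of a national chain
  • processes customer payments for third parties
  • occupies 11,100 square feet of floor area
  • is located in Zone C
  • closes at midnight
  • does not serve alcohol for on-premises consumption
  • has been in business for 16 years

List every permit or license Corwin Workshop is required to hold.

General Business Certificate, Standard Permit

Rule 1: floor area 11,100 square feet > 9,100 square feet; years in business 16 > 3 → Small Premises Registration not required.
Rule 2: does not serve alcohol for on-premises consumption; floor area 11,100 square feet ≤ 15,300 square feet → Compliance Certificate not required.
Rule 3: is a franchise of a national chain (not: is a sole proprietorship); years in business 16 ≥ 12 → Sole Proprietor Authorization not required.
Rule 4: is located in Zone C; is a franchise of a national chain (not: is a sole proprietorship) → Municipal Certificate not required.
Rule 5: processes customer payments for third parties; floor area 11,100 square feet > 9,700 square feet → General Business Certificate required.
Rule 6: floor area 11,100 square feet < 11,300 square feet; years in business 16 < 21 → Standard Permit required.
Rule 7: is a franchise of a national chain (not: is a sole proprietorship) → Sole Proprietor Certificate not required.
Rule 8: floor area 11,100 square feet ≤ 16,300 square feet; is located in Zone C → General Business Authorization not required.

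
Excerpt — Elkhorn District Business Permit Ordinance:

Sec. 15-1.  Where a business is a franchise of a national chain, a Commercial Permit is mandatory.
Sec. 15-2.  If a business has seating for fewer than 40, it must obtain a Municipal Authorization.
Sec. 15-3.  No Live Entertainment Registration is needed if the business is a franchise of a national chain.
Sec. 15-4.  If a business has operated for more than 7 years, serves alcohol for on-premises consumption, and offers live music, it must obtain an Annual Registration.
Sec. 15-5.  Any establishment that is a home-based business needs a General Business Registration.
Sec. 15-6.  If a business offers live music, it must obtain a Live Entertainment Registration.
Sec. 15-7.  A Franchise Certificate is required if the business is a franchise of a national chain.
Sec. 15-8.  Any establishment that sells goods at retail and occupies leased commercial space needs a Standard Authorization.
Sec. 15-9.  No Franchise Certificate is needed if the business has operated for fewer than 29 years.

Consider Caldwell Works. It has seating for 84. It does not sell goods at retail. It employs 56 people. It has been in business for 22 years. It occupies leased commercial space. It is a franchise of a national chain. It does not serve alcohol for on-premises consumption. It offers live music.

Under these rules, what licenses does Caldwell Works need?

Commercial Permit

Sec. 15-1. is a franchise of a national chain → Commercial Permit required.
Sec. 15-2. seating 84 ≥ 40 → Municipal Authorization not required.
Sec. 15-3. is a franchise of a national chain → exempt from Live Entertainment Registration.
Sec. 15-4. years in business 22 > 7; does not serve alcohol for on-premises consumption; offers live music → Annual Registration not required.
Sec. 15-5. occupies leased commercial space (not: is a home-based business) → General Business Registration not required.
Sec. 15-6. offers live music → Live Entertainment Registration required.
Sec. 15-7. is a franchise of a national chain → Franchise Certificate required.
Sec. 15-8. does not sell goods at retail; occupies leased commercial space → Standard Authorization not required.
Sec. 15-9. years in business 22 < 29 → exempt from Franchise Certificate.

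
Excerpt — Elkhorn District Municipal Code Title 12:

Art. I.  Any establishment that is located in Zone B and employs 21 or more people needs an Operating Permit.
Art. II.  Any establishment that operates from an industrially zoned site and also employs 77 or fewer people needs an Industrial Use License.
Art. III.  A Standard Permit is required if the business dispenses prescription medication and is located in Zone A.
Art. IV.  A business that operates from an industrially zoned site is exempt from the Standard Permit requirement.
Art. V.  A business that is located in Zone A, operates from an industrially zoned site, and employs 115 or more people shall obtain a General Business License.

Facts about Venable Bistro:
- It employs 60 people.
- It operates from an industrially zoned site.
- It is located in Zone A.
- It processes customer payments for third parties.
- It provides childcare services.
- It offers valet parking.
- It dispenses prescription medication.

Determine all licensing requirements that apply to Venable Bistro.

Industrial Use License

Art. I. is located in Zone A (not: is located in Zone B); employees 60 ≥ 21 → Operating Permit not required.
Art. II. operates from an industrially zoned site; employees 60 ≤ 77 → Industrial Use License required.
Art. III. dispenses prescription medication; is located in Zone A → Standard Permit required.
Art. IV. operates from an industrially zoned site → exempt from Standard Permit.
Art. V. is located in Zone A; operates from an industrially zoned site; employees 60 < 115 → General Business License not required.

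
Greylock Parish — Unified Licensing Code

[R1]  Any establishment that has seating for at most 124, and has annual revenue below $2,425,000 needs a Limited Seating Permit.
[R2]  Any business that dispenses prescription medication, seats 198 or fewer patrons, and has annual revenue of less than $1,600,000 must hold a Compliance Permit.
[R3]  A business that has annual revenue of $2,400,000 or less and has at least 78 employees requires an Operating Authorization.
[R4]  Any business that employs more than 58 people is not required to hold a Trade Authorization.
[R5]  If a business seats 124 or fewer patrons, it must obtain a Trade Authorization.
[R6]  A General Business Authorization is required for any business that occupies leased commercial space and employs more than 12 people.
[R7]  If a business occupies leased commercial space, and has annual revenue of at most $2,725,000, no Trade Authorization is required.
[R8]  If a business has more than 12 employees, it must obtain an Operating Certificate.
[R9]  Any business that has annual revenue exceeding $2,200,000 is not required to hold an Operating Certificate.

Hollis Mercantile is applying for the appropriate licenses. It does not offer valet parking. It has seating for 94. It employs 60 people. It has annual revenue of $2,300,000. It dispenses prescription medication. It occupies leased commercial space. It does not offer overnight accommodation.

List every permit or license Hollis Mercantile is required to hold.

[R1] seating 94 ≤ 124; revenue $2,300,000 < $2,425,000 → Limited Seating Permit required.
[R2] dispenses prescription medication; seating 94 ≤ 198; revenue $2,300,000 ≥ $1,600,000 → Compliance Permit not required.
[R3] revenue $2,300,000 ≤ $2,400,000; employees 60 < 78 → Operating Authorization not required.
[R4] employees 60 > 58 → exempt from Trade Authorization.
[R5] seating 94 ≤ 124 → Trade Authorization required.
[R6] occupies leased commercial space; employees 60 > 12 → General Business Authorization required.
[R7] occupies leased commercial space; revenue $2,300,000 ≤ $2,725,000 → exempt from Trade Authorization.
[R8] employees 60 > 12 → Operating Certificate required.
[R9] revenue $2,300,000 > $2,200,000 → exempt from Operating Certificate.

General Business Authorization, Limited Seating Permit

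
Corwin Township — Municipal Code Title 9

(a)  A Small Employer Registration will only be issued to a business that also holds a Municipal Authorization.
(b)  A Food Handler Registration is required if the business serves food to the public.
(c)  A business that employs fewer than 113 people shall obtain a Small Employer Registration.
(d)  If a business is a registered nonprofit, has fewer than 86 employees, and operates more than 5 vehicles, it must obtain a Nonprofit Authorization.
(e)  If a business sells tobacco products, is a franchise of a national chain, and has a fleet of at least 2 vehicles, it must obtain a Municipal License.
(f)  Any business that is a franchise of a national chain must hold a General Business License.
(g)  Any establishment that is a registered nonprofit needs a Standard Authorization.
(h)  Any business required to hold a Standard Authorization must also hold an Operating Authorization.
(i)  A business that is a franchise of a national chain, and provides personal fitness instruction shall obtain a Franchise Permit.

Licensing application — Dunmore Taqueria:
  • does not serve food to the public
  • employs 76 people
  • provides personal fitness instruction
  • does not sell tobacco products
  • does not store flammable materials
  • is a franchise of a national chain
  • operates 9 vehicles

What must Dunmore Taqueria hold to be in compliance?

Franchise Permit, General Business License, Municipal Authorization, Small Employer Registration

(a) Small Employer Registration is required → Municipal Authorization also required.
(b) does not serve food to the public → Food Handler Registration not required.
(c) employees 76 < 113 → Small Employer Registration required.
(d) is a franchise of a national chain (not: is a registered nonprofit); employees 76 < 86; vehicles 9 > 5 → Nonprofit Authorization not required.
(e) does not sell tobacco products; is a franchise of a national chain; vehicles 9 ≥ 2 → Municipal License not required.
(f) is a franchise of a national chain → General Business License required.
(g) is a franchise of a national chain (not: is a registered nonprofit) → Standard Authorization not required.
(h) Standard Authorization is not required → no effect.
(i) is a franchise of a national chain; provides personal fitness instruction → Franchise Permit required.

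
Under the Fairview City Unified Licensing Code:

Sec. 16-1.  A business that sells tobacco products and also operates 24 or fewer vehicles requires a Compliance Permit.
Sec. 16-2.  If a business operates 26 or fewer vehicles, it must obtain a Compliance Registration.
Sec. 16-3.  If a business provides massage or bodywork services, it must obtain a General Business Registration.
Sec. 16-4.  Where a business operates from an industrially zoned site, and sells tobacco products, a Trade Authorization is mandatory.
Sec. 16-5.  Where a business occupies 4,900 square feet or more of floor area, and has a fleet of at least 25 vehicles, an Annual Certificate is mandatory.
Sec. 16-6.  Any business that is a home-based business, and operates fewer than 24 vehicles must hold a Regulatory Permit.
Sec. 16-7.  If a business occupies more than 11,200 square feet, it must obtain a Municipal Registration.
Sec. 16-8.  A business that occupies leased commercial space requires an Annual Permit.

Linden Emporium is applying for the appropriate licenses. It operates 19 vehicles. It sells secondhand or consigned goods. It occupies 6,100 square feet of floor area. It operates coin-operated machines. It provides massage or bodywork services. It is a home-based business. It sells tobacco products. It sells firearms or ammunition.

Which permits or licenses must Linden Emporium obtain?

Compliance Permit, Compliance Registration, General Business Registration, Regulatory Permit

Sec. 16-1. sells tobacco products; vehicles 19 ≤ 24 → Compliance Permit required.
Sec. 16-2. vehicles 19 ≤ 26 → Compliance Registration required.
Sec. 16-3. provides massage or bodywork services → General Business Registration required.
Sec. 16-4. is a home-based business (not: operates from an industrially zoned site); sells tobacco products → Trade Authorization not required.
Sec. 16-5. floor area 6,100 square feet ≥ 4,900 square feet; vehicles 19 < 25 → Annual Certificate not required.
Sec. 16-6. is a home-based business; vehicles 19 < 24 → Regulatory Permit required.
Sec. 16-7. floor area 6,100 square feet ≤ 11,200 square feet → Municipal Registration not required.
Sec. 16-8. is a home-based business (not: occupies leased commercial space) → Annual Permit not required.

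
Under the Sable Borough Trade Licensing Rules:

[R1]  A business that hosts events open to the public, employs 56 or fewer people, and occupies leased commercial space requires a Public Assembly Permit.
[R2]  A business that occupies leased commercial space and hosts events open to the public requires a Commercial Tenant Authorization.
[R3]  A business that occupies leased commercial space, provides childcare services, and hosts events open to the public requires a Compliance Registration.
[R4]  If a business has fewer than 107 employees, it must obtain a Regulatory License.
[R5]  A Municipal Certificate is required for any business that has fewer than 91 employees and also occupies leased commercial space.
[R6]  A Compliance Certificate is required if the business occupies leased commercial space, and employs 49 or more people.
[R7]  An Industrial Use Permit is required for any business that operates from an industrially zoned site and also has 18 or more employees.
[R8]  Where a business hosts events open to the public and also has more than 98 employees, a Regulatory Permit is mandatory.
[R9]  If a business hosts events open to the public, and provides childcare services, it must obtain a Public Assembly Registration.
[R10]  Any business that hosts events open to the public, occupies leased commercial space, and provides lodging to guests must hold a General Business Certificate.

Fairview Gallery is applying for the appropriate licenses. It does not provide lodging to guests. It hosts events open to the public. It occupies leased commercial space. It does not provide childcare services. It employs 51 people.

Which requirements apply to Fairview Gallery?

Commercial Tenant Authorization, Compliance Certificate, Municipal Certificate, Public Assembly Permit, Regulatory License

[R1] hosts events open to the public; employees 51 ≤ 56; occupies leased commercial space → Public Assembly Permit required.
[R2] occupies leased commercial space; hosts events open to the public → Commercial Tenant Authorization required.
[R3] occupies leased commercial space; does not provide childcare services; hosts events open to the public → Compliance Registration not required.
[R4] employees 51 < 107 → Regulatory License required.
[R5] employees 51 < 91; occupies leased commercial space → Municipal Certificate required.
[R6] occupies leased commercial space; employees 51 ≥ 49 → Compliance Certificate required.
[R7] occupies leased commercial space (not: operates from an industrially zoned site); employees 51 ≥ 18 → Industrial Use Permit not required.
[R8] hosts events open to the public; employees 51 ≤ 98 → Regulatory Permit not required.
[R9] hosts events open to the public; does not provide childcare services → Public Assembly Registration not required.
[R10] hosts events open to the public; occupies leased commercial space; does not provide lodging to guests → General Business Certificate not required.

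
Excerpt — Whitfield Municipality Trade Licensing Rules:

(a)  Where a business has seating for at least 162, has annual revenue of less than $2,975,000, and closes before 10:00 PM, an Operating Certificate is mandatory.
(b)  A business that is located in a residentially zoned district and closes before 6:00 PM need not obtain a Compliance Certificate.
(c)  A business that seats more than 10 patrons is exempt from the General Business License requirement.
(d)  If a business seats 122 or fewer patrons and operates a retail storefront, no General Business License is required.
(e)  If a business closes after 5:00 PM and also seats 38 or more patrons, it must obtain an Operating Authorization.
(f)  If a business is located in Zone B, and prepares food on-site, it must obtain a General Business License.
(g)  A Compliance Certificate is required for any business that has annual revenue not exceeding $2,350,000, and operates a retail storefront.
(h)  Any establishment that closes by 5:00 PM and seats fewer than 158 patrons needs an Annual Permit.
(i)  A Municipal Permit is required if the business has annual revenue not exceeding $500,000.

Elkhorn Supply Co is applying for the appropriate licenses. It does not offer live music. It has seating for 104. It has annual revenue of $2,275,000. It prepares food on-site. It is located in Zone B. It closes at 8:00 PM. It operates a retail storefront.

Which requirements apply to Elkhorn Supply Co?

Compliance Certificate, Operating Authorization

(a) seating 104 < 162; revenue $2,275,000 < $2,975,000; closes 8:00 PM, at/before 10:00 PM → Operating Certificate not required.
(b) is located in Zone B (not: is located in a residentially zoned district); closes 8:00 PM, after 6:00 PM → Compliance Certificate exemption does not apply.
(c) seating 104 > 10 → exempt from General Business License.
(d) seating 104 ≤ 122; operates a retail storefront → exempt from General Business License.
(e) closes 8:00 PM, after 5:00 PM; seating 104 ≥ 38 → Operating Authorization required.
(f) is located in Zone B; prepares food on-site → General Business License required.
(g) revenue $2,275,000 ≤ $2,350,000; operates a retail storefront → Compliance Certificate required.
(h) closes 8:00 PM, after 5:00 PM; seating 104 < 158 → Annual Permit not required.
(i) revenue $2,275,000 > $500,000 → Municipal Permit not required.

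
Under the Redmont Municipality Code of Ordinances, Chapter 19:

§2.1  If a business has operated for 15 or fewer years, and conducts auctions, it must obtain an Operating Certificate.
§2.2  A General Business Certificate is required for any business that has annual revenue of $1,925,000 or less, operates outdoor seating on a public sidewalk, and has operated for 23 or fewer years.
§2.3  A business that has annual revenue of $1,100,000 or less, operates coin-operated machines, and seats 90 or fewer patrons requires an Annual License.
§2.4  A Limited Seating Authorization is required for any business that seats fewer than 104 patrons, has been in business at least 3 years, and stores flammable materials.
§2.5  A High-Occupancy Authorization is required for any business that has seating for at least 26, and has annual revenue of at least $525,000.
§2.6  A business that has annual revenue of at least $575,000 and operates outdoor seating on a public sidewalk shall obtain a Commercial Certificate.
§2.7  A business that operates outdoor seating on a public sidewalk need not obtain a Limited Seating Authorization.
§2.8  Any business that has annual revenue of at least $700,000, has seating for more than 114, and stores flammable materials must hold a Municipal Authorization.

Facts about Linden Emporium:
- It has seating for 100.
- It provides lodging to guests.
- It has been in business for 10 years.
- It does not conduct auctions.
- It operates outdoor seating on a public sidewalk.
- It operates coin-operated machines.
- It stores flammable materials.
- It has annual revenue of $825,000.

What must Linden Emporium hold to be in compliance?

Commercial Certificate, General Business Certificate, High-Occupancy Authorization

§2.1 years in business 10 ≤ 15; does not conduct auctions → Operating Certificate not required.
§2.2 revenue $825,000 ≤ $1,925,000; operates outdoor seating on a public sidewalk; years in business 10 ≤ 23 → General Business Certificate required.
§2.3 revenue $825,000 ≤ $1,100,000; operates coin-operated machines; seating 100 > 90 → Annual License not required.
§2.4 seating 100 < 104; years in business 10 ≥ 3; stores flammable materials → Limited Seating Authorization required.
§2.5 seating 100 ≥ 26; revenue $825,000 ≥ $525,000 → High-Occupancy Authorization required.
§2.6 revenue $825,000 ≥ $575,000; operates outdoor seating on a public sidewalk → Commercial Certificate required.
§2.7 operates outdoor seating on a public sidewalk → exempt from Limited Seating Authorization.
§2.8 revenue $825,000 ≥ $700,000; seating 100 ≤ 114; stores flammable materials → Municipal Authorization not required.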